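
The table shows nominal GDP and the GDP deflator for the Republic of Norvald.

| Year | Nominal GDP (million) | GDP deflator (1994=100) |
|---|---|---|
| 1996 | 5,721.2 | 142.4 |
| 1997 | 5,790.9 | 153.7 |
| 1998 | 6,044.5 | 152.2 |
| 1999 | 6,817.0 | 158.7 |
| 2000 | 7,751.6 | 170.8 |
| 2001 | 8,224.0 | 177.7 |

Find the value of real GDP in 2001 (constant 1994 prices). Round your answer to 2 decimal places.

Real GDP 2001 = 8224.0 / 1.777 = 4628.02.

4,628.02 million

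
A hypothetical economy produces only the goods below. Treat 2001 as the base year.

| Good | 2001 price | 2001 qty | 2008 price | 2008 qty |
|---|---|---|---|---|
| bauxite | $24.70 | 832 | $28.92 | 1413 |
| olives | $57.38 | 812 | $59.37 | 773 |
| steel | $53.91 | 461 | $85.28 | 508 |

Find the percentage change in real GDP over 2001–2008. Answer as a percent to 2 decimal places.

Real GDP 2001 = Nominal GDP 2001 = 24.70·832 + 57.38·812 + 53.91·461 = 91995.47.
Real GDP 2008 (at 2001 prices) = 24.70·1413 + 57.38·773 + 53.91·508 = 106642.12.
Real growth = 106642.12/91995.47 − 1 = 0.1592.

15.92%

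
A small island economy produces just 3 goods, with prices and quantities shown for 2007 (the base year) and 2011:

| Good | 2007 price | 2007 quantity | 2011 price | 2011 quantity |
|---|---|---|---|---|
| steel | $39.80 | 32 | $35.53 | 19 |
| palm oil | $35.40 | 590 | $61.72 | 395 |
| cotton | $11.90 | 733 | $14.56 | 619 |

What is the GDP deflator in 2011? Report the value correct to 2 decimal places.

Nominal GDP 2011 = 35.53·19 + 61.72·395 + 14.56·619 = 34067.11.
Real GDP 2011 (at 2007 prices) = 39.80·19 + 35.40·395 + 11.90·619 = 22105.30.
Deflator = Nominal/Real × 100 = 34067.11/22105.30 × 100 = 154.113.

154.11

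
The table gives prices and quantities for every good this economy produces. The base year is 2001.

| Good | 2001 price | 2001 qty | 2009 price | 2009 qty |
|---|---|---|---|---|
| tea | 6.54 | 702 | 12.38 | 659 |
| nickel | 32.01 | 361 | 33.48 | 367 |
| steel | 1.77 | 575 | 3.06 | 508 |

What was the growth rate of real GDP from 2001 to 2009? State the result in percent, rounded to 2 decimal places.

-1.21%

Real GDP 2001 = Nominal GDP 2001 = 6.54·702 + 32.01·361 + 1.77·575 = 17164.44.
Real GDP 2009 (at 2001 prices) = 6.54·659 + 32.01·367 + 1.77·508 = 16956.69.
Real growth = 16956.69/17164.44 − 1 = -0.0121.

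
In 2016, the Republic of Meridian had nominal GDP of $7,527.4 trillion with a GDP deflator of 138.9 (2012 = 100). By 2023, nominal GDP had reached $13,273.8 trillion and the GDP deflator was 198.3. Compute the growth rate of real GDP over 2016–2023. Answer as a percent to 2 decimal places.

Deflate each year: 2016 → 7527.4/1.389 = 5419.29; 2023 → 13273.8/1.983 = 6693.80.
So real GDP changed by 6693.80/5419.29 − 1 = 0.2352, i.e. 23.52%.

23.52%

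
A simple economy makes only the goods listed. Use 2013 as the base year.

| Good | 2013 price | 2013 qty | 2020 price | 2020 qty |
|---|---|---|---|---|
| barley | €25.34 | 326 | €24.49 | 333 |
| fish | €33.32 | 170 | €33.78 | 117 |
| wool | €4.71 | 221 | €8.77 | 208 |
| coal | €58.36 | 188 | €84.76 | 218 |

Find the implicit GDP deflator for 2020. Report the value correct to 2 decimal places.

124.47

Nominal GDP 2020 = 24.49·333 + 33.78·117 + 8.77·208 + 84.76·218 = 32409.27.
Real GDP 2020 (at 2013 prices) = 25.34·333 + 33.32·117 + 4.71·208 + 58.36·218 = 26038.82.
Deflator = Nominal/Real × 100 = 32409.27/26038.82 × 100 = 124.465.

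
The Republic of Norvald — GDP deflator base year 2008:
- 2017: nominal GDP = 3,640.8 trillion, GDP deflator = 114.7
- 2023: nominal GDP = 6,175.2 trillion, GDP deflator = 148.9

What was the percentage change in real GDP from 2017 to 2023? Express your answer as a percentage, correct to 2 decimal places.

Real GDP 2017 = 3640.8 / 1.147 = 3174.19.
Real GDP 2023 = 6175.2 / 1.489 = 4147.21.
Real growth = 4147.21 / 3174.19 − 1 = 0.3065.

30.65%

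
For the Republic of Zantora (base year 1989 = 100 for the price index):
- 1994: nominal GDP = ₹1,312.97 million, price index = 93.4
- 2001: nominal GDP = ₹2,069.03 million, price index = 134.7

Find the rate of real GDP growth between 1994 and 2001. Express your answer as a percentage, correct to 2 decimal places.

9.27%

Real GDP 1994 = 1312.97 / 0.934 = 1405.75.
Real GDP 2001 = 2069.03 / 1.347 = 1536.03.
Real growth = 1536.03 / 1405.75 − 1 = 0.0927.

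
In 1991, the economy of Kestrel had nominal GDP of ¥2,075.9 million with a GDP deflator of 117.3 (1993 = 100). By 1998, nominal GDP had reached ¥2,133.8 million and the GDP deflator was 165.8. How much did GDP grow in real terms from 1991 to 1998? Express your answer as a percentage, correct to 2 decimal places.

Deflate each year: 1991 → 2075.9/1.173 = 1769.74; 1998 → 2133.8/1.658 = 1286.97.
So real GDP changed by 1286.97/1769.74 − 1 = -0.2728, i.e. -27.28%.

-27.28%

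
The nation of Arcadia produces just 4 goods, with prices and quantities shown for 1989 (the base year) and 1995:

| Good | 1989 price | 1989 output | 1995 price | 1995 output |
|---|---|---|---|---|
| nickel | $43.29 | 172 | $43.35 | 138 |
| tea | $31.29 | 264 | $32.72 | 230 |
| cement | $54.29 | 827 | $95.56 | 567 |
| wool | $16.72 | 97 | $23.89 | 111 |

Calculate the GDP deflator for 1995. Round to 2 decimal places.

153.56

Nominal GDP 1995 = 43.35·138 + 32.72·230 + 95.56·567 + 23.89·111 = 70342.21.
Real GDP 1995 (at 1989 prices) = 43.29·138 + 31.29·230 + 54.29·567 + 16.72·111 = 45809.07.
Deflator = Nominal/Real × 100 = 70342.21/45809.07 × 100 = 153.555.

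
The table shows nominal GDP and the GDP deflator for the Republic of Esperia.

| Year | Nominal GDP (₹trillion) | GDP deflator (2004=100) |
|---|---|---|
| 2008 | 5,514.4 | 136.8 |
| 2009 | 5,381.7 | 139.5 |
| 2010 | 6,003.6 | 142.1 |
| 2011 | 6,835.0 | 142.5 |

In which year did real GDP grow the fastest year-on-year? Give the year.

2009: real = 5381.7/1.395 = 3857.85; growth vs 2008 (4030.99) = -4.30%.
2010: real = 6003.6/1.421 = 4224.91; growth vs 2009 (3857.85) = 9.51%.
2011: real = 6835.0/1.425 = 4796.49; growth vs 2010 (4224.91) = 13.53%.

2011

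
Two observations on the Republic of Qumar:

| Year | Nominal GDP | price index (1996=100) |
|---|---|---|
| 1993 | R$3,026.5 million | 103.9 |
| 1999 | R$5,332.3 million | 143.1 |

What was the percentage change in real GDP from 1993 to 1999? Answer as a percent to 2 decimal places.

Real GDP 1993 = 3026.5 / 1.039 = 2912.90.
Real GDP 1999 = 5332.3 / 1.431 = 3726.28.
Real growth = 3726.28 / 2912.90 − 1 = 0.2792.

27.92%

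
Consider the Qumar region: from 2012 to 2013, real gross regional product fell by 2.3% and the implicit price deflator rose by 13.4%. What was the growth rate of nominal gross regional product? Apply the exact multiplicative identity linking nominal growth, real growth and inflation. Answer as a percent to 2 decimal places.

10.79%

(1 + g_nom) = (1 + g_real)(1 + π) = 0.9770 × 1.1340 = 1.10792.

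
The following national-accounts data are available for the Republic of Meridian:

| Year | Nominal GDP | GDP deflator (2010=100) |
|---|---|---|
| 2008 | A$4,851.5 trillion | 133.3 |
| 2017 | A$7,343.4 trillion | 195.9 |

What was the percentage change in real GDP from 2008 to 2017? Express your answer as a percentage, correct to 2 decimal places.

3.00%

Deflate each year: 2008 → 4851.5/1.333 = 3639.53; 2017 → 7343.4/1.959 = 3748.55.
So real GDP changed by 3748.55/3639.53 − 1 = 0.0300, i.e. 3.00%.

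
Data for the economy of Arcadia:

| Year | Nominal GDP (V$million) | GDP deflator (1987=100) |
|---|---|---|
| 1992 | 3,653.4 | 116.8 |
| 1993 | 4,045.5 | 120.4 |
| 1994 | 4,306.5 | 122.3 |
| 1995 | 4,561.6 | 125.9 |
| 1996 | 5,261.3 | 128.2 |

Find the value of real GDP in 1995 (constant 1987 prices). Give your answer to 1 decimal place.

Real GDP 1995 = 4561.6 / 1.259 = 3623.19.

V$3,623.2 million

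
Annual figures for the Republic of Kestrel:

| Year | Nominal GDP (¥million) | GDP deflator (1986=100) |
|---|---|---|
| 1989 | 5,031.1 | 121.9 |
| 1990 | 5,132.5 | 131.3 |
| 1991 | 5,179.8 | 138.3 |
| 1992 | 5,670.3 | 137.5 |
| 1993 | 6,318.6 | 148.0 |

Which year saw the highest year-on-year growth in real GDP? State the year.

1992

1990: real = 5132.5/1.313 = 3908.99; growth vs 1989 (4127.24) = -5.29%.
1991: real = 5179.8/1.383 = 3745.34; growth vs 1990 (3908.99) = -4.19%.
1992: real = 5670.3/1.375 = 4123.85; growth vs 1991 (3745.34) = 10.11%.
1993: real = 6318.6/1.480 = 4269.32; growth vs 1992 (4123.85) = 3.53%.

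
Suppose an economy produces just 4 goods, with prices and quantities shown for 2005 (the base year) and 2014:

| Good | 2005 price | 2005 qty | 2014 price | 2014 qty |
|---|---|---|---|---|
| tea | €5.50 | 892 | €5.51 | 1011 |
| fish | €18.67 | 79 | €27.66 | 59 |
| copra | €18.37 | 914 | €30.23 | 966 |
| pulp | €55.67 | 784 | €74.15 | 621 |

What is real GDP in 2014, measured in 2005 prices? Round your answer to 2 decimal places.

Real GDP 2014 = Σ (p_2005 × q_2014) = 5.50·1011 + 18.67·59 + 18.37·966 + 55.67·621 = 58978.52.

€58978.52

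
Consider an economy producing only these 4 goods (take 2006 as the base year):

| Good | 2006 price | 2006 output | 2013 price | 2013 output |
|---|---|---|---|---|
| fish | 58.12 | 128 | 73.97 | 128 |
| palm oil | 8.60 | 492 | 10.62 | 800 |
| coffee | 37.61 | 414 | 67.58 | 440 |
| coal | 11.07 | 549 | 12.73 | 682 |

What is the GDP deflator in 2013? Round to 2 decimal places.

Nominal GDP 2013 = 73.97·128 + 10.62·800 + 67.58·440 + 12.73·682 = 56381.22.
Real GDP 2013 (at 2006 prices) = 58.12·128 + 8.60·800 + 37.61·440 + 11.07·682 = 38417.50.
Deflator = Nominal/Real × 100 = 56381.22/38417.50 × 100 = 146.759.

146.76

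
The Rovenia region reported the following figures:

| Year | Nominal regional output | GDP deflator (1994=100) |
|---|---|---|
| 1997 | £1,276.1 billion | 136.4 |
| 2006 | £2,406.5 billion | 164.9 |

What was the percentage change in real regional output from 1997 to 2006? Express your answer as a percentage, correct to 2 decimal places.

55.99%

Real regional output 1997 = 1276.1 / 1.364 = 935.56.
Real regional output 2006 = 2406.5 / 1.649 = 1459.37.
Real growth = 1459.37 / 935.56 − 1 = 0.5599.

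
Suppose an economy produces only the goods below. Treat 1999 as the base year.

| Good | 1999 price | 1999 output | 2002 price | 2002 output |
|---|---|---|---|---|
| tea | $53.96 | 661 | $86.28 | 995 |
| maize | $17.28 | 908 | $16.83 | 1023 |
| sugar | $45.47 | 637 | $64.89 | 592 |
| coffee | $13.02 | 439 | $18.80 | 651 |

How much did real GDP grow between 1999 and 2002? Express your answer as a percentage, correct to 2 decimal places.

Real GDP 1999 = Nominal GDP 1999 = 53.96·661 + 17.28·908 + 45.47·637 + 13.02·439 = 86037.97.
Real GDP 2002 (at 1999 prices) = 53.96·995 + 17.28·1023 + 45.47·592 + 13.02·651 = 106761.90.
Real growth = 106761.90/86037.97 − 1 = 0.2409.

24.09%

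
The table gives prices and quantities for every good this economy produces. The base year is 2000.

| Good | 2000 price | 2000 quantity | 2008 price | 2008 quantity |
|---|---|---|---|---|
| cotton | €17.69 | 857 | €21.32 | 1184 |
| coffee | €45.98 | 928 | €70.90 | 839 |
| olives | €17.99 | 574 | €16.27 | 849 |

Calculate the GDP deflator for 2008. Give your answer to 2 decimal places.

Nominal GDP 2008 = 21.32·1184 + 70.90·839 + 16.27·849 = 98541.21.
Real GDP 2008 (at 2000 prices) = 17.69·1184 + 45.98·839 + 17.99·849 = 74795.69.
Deflator = Nominal/Real × 100 = 98541.21/74795.69 × 100 = 131.747.

131.75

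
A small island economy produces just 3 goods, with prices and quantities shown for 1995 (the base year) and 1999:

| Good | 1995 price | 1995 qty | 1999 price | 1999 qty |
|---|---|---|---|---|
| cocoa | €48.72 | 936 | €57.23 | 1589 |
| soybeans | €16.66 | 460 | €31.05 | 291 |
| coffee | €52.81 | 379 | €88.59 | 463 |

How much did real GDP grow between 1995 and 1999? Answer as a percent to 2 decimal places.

Real GDP 1995 = Nominal GDP 1995 = 48.72·936 + 16.66·460 + 52.81·379 = 73280.51.
Real GDP 1999 (at 1995 prices) = 48.72·1589 + 16.66·291 + 52.81·463 = 106715.17.
Real growth = 106715.17/73280.51 − 1 = 0.4563.

45.63%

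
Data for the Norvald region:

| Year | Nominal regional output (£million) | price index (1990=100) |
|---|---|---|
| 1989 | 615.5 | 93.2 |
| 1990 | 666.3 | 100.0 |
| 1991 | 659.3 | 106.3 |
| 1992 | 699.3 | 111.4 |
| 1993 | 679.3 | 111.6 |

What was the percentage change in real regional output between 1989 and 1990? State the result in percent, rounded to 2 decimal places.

0.89%

Real regional output 1989 = 615.5/0.932 = 660.41.
Real regional output 1990 = 666.3/1.000 = 666.30.
Change = 666.30/660.41 − 1 = 0.0089.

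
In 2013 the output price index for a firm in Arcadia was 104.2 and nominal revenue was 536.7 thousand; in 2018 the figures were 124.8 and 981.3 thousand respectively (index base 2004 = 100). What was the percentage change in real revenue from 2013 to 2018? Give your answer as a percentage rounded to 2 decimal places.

52.66%

Deflate each year: 2013 → 536.7/1.042 = 515.07; 2018 → 981.3/1.248 = 786.30.
So real revenue changed by 786.30/515.07 − 1 = 0.5266, i.e. 52.66%.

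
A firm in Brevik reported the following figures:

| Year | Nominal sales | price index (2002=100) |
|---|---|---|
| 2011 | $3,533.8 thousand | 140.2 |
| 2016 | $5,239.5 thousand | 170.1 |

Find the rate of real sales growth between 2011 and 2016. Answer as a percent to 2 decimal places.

22.21%

Real sales 2011 = 3533.8 / 1.402 = 2520.54.
Real sales 2016 = 5239.5 / 1.701 = 3080.25.
Real growth = 3080.25 / 2520.54 − 1 = 0.2221.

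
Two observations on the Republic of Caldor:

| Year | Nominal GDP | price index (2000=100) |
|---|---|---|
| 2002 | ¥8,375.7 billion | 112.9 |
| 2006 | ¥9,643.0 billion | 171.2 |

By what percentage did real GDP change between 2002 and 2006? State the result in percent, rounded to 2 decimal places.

Real GDP 2002 = 8375.7 / 1.129 = 7418.69.
Real GDP 2006 = 9643.0 / 1.712 = 5632.59.
Real growth = 5632.59 / 7418.69 − 1 = -0.2408.

-24.08%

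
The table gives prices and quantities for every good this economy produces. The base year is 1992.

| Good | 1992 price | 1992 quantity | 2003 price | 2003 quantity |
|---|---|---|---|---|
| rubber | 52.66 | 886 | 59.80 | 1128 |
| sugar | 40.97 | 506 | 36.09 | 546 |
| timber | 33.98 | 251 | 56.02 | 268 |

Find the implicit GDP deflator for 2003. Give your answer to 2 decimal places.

112.43

Nominal GDP 2003 = 59.80·1128 + 36.09·546 + 56.02·268 = 102172.90.
Real GDP 2003 (at 1992 prices) = 52.66·1128 + 40.97·546 + 33.98·268 = 90876.74.
Deflator = Nominal/Real × 100 = 102172.90/90876.74 × 100 = 112.430.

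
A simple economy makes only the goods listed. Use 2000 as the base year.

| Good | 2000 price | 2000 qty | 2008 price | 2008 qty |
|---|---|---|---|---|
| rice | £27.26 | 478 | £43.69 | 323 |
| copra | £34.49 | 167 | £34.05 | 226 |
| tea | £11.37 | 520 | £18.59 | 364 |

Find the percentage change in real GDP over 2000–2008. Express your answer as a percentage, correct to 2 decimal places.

Real GDP 2000 = Nominal GDP 2000 = 27.26·478 + 34.49·167 + 11.37·520 = 24702.51.
Real GDP 2008 (at 2000 prices) = 27.26·323 + 34.49·226 + 11.37·364 = 20738.40.
Real growth = 20738.40/24702.51 − 1 = -0.1605.

-16.05%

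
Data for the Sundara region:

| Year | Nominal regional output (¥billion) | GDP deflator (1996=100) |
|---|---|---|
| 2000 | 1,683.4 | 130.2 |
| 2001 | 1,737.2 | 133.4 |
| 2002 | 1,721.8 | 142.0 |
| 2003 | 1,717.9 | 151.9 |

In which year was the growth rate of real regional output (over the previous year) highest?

2001: real = 1737.2/1.334 = 1302.25; growth vs 2000 (1292.93) = 0.72%.
2002: real = 1721.8/1.420 = 1212.54; growth vs 2001 (1302.25) = -6.89%.
2003: real = 1717.9/1.519 = 1130.94; growth vs 2002 (1212.54) = -6.73%.

2001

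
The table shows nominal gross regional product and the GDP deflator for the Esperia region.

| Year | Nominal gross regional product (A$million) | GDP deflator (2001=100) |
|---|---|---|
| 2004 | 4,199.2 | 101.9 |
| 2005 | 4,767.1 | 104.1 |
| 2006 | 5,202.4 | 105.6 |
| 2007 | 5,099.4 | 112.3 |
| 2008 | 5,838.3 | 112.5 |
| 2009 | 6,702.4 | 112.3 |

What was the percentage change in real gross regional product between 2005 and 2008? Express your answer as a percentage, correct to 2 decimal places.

Real gross regional product 2005 = 4767.1/1.041 = 4579.35.
Real gross regional product 2008 = 5838.3/1.125 = 5189.60.
Change = 5189.60/4579.35 − 1 = 0.1333.

13.33%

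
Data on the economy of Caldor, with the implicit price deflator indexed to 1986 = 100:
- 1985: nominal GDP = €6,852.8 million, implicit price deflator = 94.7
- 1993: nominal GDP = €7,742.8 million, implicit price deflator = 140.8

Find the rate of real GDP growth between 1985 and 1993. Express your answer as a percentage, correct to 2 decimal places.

-24.01%

Deflate each year: 1985 → 6852.8/0.947 = 7236.33; 1993 → 7742.8/1.408 = 5499.15.
So real GDP changed by 5499.15/7236.33 − 1 = -0.2401, i.e. -24.01%.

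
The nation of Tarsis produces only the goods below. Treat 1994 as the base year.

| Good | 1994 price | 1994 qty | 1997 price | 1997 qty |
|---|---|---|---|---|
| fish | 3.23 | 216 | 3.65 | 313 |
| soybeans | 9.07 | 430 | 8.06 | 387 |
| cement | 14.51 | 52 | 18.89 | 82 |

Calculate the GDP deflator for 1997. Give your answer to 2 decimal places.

101.75

Nominal GDP 1997 = 3.65·313 + 8.06·387 + 18.89·82 = 5810.65.
Real GDP 1997 (at 1994 prices) = 3.23·313 + 9.07·387 + 14.51·82 = 5710.90.
Deflator = Nominal/Real × 100 = 5810.65/5710.90 × 100 = 101.747.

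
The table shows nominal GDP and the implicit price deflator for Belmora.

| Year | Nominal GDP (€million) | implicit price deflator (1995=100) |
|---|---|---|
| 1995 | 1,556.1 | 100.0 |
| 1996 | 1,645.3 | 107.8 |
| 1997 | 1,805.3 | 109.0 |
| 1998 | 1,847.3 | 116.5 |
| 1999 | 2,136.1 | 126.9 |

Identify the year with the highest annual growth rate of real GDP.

1996: real = 1645.3/1.078 = 1526.25; growth vs 1995 (1556.10) = -1.92%.
1997: real = 1805.3/1.090 = 1656.24; growth vs 1996 (1526.25) = 8.52%.
1998: real = 1847.3/1.165 = 1585.67; growth vs 1997 (1656.24) = -4.26%.
1999: real = 2136.1/1.269 = 1683.29; growth vs 1998 (1585.67) = 6.16%.

1997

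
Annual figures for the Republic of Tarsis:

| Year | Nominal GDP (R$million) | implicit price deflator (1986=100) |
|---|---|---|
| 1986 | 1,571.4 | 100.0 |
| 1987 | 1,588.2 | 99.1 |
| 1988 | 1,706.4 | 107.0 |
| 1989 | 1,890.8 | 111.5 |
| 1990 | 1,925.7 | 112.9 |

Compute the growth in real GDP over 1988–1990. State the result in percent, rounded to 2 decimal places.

Real GDP 1988 = 1706.4/1.070 = 1594.77.
Real GDP 1990 = 1925.7/1.129 = 1705.67.
Change = 1705.67/1594.77 − 1 = 0.0695.

6.95%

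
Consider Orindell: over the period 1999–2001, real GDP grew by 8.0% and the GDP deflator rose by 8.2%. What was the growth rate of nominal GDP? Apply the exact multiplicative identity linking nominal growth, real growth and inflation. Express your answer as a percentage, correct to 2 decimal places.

(1 + g_nom) = (1 + g_real)(1 + π) = 1.0800 × 1.0820 = 1.16856.

16.86%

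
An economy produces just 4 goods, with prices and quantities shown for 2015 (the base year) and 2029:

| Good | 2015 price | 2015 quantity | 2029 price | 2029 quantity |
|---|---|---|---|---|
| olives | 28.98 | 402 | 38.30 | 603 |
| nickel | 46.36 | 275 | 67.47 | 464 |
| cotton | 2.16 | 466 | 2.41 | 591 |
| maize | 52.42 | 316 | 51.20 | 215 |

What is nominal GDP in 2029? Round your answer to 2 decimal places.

66833.29

Nominal GDP 2029 = Σ (p_2029 × q_2029) = 38.30·603 + 67.47·464 + 2.41·591 + 51.20·215 = 66833.29.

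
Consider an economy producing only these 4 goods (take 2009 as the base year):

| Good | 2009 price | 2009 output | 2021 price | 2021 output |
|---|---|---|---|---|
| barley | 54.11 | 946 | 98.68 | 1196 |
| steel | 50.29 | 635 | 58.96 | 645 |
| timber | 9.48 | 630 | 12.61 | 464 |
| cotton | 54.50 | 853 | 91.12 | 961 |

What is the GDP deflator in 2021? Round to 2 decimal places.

162.07

Nominal GDP 2021 = 98.68·1196 + 58.96·645 + 12.61·464 + 91.12·961 = 249467.84.
Real GDP 2021 (at 2009 prices) = 54.11·1196 + 50.29·645 + 9.48·464 + 54.50·961 = 153925.83.
Deflator = Nominal/Real × 100 = 249467.84/153925.83 × 100 = 162.070.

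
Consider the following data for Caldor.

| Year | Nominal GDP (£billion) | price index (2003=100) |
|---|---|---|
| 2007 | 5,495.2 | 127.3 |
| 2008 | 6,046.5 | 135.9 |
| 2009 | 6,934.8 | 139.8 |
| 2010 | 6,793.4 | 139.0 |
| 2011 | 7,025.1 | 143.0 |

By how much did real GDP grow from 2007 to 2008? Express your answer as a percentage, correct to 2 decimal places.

3.07%

Real GDP 2007 = 5495.2/1.273 = 4316.73.
Real GDP 2008 = 6046.5/1.359 = 4449.23.
Change = 4449.23/4316.73 − 1 = 0.0307.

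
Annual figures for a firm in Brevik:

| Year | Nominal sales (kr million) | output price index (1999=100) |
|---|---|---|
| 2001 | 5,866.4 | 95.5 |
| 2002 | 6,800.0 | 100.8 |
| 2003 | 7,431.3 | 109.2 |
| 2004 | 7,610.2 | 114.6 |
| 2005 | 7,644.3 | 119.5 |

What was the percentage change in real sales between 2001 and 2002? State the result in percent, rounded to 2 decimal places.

Real sales 2001 = 5866.4/0.955 = 6142.83.
Real sales 2002 = 6800.0/1.008 = 6746.03.
Change = 6746.03/6142.83 − 1 = 0.0982.

9.82%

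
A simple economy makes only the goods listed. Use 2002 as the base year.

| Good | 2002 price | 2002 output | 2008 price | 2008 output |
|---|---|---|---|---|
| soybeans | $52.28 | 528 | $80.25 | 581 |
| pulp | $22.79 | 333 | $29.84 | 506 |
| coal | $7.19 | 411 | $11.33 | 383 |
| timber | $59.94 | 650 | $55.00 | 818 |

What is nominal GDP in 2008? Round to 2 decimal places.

$111053.68

Nominal GDP 2008 = Σ (p_2008 × q_2008) = 80.25·581 + 29.84·506 + 11.33·383 + 55.00·818 = 111053.68.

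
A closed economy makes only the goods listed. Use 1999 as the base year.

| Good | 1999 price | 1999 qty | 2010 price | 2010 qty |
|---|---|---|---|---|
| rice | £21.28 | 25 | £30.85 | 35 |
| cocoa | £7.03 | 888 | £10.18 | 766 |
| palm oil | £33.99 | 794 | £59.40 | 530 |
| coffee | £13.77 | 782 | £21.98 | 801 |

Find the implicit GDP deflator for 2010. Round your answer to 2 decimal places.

164.80

Nominal GDP 2010 = 30.85·35 + 10.18·766 + 59.40·530 + 21.98·801 = 57965.61.
Real GDP 2010 (at 1999 prices) = 21.28·35 + 7.03·766 + 33.99·530 + 13.77·801 = 35174.25.
Deflator = Nominal/Real × 100 = 57965.61/35174.25 × 100 = 164.796.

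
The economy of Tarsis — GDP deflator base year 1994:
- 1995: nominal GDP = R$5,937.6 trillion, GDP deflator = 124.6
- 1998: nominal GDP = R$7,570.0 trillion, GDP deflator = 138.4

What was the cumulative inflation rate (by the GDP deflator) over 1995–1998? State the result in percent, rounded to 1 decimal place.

Price-level change = 138.4 / 124.6 − 1 = 0.1108.

11.1%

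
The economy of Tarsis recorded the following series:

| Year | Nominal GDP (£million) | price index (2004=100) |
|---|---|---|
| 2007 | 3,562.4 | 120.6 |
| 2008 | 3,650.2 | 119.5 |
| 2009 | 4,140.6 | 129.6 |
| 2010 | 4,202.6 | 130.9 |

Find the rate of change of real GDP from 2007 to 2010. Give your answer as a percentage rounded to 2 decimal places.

Real GDP 2007 = 3562.4/1.206 = 2953.90.
Real GDP 2010 = 4202.6/1.309 = 3210.54.
Change = 3210.54/2953.90 − 1 = 0.0869.

8.69%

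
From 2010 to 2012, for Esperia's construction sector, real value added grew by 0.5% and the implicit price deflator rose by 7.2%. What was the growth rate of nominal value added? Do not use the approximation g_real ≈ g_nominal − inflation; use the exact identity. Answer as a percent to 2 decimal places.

(1 + g_nom) = (1 + g_real)(1 + π) = 1.0050 × 1.0720 = 1.07736.

7.74%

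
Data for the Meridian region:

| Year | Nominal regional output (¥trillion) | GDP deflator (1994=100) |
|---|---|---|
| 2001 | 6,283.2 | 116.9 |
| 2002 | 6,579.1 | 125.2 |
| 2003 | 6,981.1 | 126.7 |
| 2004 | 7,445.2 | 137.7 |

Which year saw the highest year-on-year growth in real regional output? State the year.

2002: real = 6579.1/1.252 = 5254.87; growth vs 2001 (5374.85) = -2.23%.
2003: real = 6981.1/1.267 = 5509.94; growth vs 2002 (5254.87) = 4.85%.
2004: real = 7445.2/1.377 = 5406.83; growth vs 2003 (5509.94) = -1.87%.

2003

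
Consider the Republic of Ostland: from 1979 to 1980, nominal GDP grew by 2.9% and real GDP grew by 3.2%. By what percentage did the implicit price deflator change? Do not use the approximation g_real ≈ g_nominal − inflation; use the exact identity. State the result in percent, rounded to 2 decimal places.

(1 + g_nom) = (1 + g_real)(1 + π), so π = 1.0290 / 1.0320 − 1 = -0.00291.

-0.29%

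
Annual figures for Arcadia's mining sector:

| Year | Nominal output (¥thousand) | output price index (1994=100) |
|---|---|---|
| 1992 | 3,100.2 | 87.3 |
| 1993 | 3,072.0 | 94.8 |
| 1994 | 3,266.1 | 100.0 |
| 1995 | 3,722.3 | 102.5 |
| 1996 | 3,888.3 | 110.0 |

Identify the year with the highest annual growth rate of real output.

1995

1993: real = 3072.0/0.948 = 3240.51; growth vs 1992 (3551.20) = -8.75%.
1994: real = 3266.1/1.000 = 3266.10; growth vs 1993 (3240.51) = 0.79%.
1995: real = 3722.3/1.025 = 3631.51; growth vs 1994 (3266.10) = 11.19%.
1996: real = 3888.3/1.100 = 3534.82; growth vs 1995 (3631.51) = -2.66%.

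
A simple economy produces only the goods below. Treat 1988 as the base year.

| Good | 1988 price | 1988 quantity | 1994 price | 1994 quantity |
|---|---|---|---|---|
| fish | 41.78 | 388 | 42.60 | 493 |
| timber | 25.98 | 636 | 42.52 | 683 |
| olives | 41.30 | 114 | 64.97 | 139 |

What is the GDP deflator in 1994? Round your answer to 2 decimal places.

134.01

Nominal GDP 1994 = 42.60·493 + 42.52·683 + 64.97·139 = 59073.79.
Real GDP 1994 (at 1988 prices) = 41.78·493 + 25.98·683 + 41.30·139 = 44082.58.
Deflator = Nominal/Real × 100 = 59073.79/44082.58 × 100 = 134.007.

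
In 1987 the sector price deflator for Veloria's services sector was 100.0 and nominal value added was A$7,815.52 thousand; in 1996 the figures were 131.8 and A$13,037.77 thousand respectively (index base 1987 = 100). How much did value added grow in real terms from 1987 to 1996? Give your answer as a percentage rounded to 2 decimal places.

Deflate each year: 1987 → 7815.52/1.000 = 7815.52; 1996 → 13037.77/1.318 = 9892.09.
So real value added changed by 9892.09/7815.52 − 1 = 0.2657, i.e. 26.57%.

26.57%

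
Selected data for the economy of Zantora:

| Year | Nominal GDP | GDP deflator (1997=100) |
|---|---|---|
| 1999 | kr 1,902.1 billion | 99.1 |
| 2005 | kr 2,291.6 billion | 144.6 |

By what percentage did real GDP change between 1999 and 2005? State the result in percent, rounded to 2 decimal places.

Real GDP 1999 = 1902.1 / 0.991 = 1919.37.
Real GDP 2005 = 2291.6 / 1.446 = 1584.79.
Real growth = 1584.79 / 1919.37 − 1 = -0.1743.

-17.43%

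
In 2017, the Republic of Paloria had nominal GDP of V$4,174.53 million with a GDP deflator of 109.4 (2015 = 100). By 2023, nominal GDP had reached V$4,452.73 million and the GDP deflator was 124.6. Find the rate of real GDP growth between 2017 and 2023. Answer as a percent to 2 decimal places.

-6.35%

Real GDP 2017 = 4174.53 / 1.094 = 3815.84.
Real GDP 2023 = 4452.73 / 1.246 = 3573.62.
Real growth = 3573.62 / 3815.84 − 1 = -0.0635.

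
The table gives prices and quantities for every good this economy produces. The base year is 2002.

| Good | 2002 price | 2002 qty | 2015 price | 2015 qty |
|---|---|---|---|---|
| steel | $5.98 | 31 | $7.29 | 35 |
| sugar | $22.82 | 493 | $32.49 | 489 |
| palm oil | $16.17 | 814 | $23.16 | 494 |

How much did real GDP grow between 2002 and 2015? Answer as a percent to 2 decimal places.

-21.31%

Real GDP 2002 = Nominal GDP 2002 = 5.98·31 + 22.82·493 + 16.17·814 = 24598.02.
Real GDP 2015 (at 2002 prices) = 5.98·35 + 22.82·489 + 16.17·494 = 19356.26.
Real growth = 19356.26/24598.02 − 1 = -0.2131.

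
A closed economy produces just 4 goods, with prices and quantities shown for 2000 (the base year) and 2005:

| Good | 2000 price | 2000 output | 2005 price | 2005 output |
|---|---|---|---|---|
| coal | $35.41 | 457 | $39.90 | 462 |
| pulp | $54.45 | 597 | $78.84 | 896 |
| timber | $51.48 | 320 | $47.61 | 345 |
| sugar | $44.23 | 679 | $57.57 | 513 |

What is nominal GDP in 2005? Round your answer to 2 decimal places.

Nominal GDP 2005 = Σ (p_2005 × q_2005) = 39.90·462 + 78.84·896 + 47.61·345 + 57.57·513 = 135033.30.

$135033.30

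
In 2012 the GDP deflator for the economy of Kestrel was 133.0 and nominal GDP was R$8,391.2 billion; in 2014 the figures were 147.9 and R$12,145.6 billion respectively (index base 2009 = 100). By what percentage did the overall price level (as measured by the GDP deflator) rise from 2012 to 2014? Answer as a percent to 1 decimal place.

11.2%

Price-level change = 147.9 / 133.0 − 1 = 0.1120.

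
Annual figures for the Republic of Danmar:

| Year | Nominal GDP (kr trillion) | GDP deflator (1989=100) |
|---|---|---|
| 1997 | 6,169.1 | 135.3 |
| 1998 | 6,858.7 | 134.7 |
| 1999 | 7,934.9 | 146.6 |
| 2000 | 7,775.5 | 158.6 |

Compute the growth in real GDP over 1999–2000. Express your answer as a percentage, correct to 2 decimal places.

Real GDP 1999 = 7934.9/1.466 = 5412.62.
Real GDP 2000 = 7775.5/1.586 = 4902.59.
Change = 4902.59/5412.62 − 1 = -0.0942.

-9.42%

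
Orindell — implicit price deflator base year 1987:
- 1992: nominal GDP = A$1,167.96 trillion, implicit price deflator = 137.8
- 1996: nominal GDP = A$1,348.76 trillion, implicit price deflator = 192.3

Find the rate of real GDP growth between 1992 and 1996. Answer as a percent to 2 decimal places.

Deflate each year: 1992 → 1167.96/1.378 = 847.58; 1996 → 1348.76/1.923 = 701.38.
So real GDP changed by 701.38/847.58 − 1 = -0.1725, i.e. -17.25%.

-17.25%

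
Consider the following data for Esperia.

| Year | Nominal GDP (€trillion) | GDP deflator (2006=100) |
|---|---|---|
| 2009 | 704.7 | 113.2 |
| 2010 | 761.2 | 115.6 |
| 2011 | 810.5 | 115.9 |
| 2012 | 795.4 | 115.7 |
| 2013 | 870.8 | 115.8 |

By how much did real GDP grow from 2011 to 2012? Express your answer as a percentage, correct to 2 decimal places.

Real GDP 2011 = 810.5/1.159 = 699.31.
Real GDP 2012 = 795.4/1.157 = 687.47.
Change = 687.47/699.31 − 1 = -0.0169.

-1.69%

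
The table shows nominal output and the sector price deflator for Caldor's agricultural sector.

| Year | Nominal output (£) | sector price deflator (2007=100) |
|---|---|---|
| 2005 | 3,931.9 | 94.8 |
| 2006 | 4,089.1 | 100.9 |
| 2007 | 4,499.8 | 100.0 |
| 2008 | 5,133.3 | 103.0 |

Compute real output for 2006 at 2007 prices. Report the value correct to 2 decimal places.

£4,052.63

Real output 2006 = 4089.1 / 1.009 = 4052.63.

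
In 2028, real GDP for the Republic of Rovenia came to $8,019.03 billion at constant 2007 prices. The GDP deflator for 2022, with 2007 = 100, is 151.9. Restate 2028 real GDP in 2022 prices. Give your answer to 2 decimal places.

$12,180.91 billion

Real GDP in 2022 prices = Real GDP in 2007 prices × (P_2022/P_2007) = 8019.03 × 1.519 = 12180.91.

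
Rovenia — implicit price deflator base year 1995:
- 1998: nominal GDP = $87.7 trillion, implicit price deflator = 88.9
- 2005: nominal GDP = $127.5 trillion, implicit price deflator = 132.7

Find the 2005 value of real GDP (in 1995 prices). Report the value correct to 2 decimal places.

$96.08 trillion

Real GDP = Nominal / (implicit price deflator/100) = 127.5 / 1.327 = 96.08.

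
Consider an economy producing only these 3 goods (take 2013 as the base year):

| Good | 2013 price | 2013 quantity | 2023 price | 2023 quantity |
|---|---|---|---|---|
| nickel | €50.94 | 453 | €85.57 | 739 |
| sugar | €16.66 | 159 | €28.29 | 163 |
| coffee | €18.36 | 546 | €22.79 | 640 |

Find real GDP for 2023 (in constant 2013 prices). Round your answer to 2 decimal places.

€52110.64

Real GDP 2023 = Σ (p_2013 × q_2023) = 50.94·739 + 16.66·163 + 18.36·640 = 52110.64.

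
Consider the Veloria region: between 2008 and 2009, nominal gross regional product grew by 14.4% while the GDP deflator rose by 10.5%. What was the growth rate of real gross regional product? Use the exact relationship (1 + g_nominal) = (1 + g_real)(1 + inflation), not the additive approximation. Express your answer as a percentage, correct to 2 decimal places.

(1 + g_nom) = (1 + g_real)(1 + π), so g_real = 1.1440 / 1.1050 − 1 = 0.03529.

3.53%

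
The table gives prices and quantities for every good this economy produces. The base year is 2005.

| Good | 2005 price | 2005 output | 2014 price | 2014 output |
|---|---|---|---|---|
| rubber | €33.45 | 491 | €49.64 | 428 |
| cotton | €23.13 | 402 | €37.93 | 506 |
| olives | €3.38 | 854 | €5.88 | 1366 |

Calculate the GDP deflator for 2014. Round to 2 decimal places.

158.21

Nominal GDP 2014 = 49.64·428 + 37.93·506 + 5.88·1366 = 48470.58.
Real GDP 2014 (at 2005 prices) = 33.45·428 + 23.13·506 + 3.38·1366 = 30637.46.
Deflator = Nominal/Real × 100 = 48470.58/30637.46 × 100 = 158.207.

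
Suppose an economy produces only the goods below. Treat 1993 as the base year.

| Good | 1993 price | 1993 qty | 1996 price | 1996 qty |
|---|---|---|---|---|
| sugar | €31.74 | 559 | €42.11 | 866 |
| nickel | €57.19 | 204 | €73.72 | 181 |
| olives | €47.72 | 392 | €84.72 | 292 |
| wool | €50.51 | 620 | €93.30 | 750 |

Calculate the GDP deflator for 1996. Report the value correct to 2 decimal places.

161.20

Nominal GDP 1996 = 42.11·866 + 73.72·181 + 84.72·292 + 93.30·750 = 144523.82.
Real GDP 1996 (at 1993 prices) = 31.74·866 + 57.19·181 + 47.72·292 + 50.51·750 = 89654.97.
Deflator = Nominal/Real × 100 = 144523.82/89654.97 × 100 = 161.200.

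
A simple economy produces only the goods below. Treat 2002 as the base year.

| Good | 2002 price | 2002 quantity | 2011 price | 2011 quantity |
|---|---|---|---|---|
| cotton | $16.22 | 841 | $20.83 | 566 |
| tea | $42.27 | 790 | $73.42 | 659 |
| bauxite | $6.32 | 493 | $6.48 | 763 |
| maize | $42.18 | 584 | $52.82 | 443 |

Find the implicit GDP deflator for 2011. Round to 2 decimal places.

146.20

Nominal GDP 2011 = 20.83·566 + 73.42·659 + 6.48·763 + 52.82·443 = 88517.06.
Real GDP 2011 (at 2002 prices) = 16.22·566 + 42.27·659 + 6.32·763 + 42.18·443 = 60544.35.
Deflator = Nominal/Real × 100 = 88517.06/60544.35 × 100 = 146.202.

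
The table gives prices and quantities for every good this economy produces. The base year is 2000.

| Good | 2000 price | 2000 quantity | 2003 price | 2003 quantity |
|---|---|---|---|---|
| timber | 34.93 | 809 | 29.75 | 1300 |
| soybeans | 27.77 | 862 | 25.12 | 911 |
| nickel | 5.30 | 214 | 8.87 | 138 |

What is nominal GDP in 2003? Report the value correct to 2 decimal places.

Nominal GDP 2003 = Σ (p_2003 × q_2003) = 29.75·1300 + 25.12·911 + 8.87·138 = 62783.38.

62783.38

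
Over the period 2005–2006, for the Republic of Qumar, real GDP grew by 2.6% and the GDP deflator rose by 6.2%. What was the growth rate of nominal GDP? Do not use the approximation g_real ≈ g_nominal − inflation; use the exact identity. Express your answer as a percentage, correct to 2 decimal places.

(1 + g_nom) = (1 + g_real)(1 + π) = 1.0260 × 1.0620 = 1.08961.

8.96%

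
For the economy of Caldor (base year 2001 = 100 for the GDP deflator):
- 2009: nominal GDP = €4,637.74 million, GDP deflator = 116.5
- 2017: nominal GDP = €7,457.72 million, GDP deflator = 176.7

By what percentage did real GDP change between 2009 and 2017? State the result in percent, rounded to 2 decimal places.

Deflate each year: 2009 → 4637.74/1.165 = 3980.89; 2017 → 7457.72/1.767 = 4220.55.
So real GDP changed by 4220.55/3980.89 − 1 = 0.0602, i.e. 6.02%.

6.02%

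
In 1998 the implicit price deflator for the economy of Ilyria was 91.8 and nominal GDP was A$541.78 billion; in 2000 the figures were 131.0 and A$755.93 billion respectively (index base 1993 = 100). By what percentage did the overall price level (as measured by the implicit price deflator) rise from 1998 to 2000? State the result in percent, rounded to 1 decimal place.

42.7%

Price-level change = 131.0 / 91.8 − 1 = 0.4270.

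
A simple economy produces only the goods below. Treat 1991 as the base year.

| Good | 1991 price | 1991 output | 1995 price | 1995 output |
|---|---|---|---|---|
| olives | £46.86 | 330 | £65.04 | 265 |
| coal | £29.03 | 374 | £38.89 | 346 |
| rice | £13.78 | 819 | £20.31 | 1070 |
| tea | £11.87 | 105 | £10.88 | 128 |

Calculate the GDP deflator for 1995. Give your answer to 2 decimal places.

Nominal GDP 1995 = 65.04·265 + 38.89·346 + 20.31·1070 + 10.88·128 = 53815.88.
Real GDP 1995 (at 1991 prices) = 46.86·265 + 29.03·346 + 13.78·1070 + 11.87·128 = 38726.24.
Deflator = Nominal/Real × 100 = 53815.88/38726.24 × 100 = 138.965.

138.96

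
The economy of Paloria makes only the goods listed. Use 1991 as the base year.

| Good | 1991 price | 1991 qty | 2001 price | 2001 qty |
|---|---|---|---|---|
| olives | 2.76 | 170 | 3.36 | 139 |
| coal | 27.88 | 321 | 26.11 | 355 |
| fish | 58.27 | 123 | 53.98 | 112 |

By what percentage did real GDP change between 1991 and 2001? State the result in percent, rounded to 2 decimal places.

Real GDP 1991 = Nominal GDP 1991 = 2.76·170 + 27.88·321 + 58.27·123 = 16585.89.
Real GDP 2001 (at 1991 prices) = 2.76·139 + 27.88·355 + 58.27·112 = 16807.28.
Real growth = 16807.28/16585.89 − 1 = 0.0133.

1.33%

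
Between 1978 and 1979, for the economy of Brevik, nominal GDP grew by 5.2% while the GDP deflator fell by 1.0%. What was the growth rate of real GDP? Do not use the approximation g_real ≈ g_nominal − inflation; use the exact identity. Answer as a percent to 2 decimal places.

(1 + g_nom) = (1 + g_real)(1 + π), so g_real = 1.0520 / 0.9900 − 1 = 0.06263.

6.26%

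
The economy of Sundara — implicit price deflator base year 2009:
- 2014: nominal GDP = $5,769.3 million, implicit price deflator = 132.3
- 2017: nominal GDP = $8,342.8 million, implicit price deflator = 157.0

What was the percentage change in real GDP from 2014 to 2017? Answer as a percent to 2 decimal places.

Deflate each year: 2014 → 5769.3/1.323 = 4360.77; 2017 → 8342.8/1.570 = 5313.89.
So real GDP changed by 5313.89/4360.77 − 1 = 0.2186, i.e. 21.86%.

21.86%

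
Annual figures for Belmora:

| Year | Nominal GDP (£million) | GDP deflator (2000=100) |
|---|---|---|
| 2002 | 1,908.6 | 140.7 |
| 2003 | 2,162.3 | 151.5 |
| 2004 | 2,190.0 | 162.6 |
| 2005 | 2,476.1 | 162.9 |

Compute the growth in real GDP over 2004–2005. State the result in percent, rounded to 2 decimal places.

Real GDP 2004 = 2190.0/1.626 = 1346.86.
Real GDP 2005 = 2476.1/1.629 = 1520.01.
Change = 1520.01/1346.86 − 1 = 0.1286.

12.86%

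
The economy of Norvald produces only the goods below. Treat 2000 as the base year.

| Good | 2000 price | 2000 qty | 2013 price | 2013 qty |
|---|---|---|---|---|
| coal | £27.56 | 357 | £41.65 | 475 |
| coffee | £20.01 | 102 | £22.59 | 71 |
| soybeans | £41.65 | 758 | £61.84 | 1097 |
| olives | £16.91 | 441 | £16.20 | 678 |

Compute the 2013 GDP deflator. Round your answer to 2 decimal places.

139.83

Nominal GDP 2013 = 41.65·475 + 22.59·71 + 61.84·1097 + 16.20·678 = 100209.72.
Real GDP 2013 (at 2000 prices) = 27.56·475 + 20.01·71 + 41.65·1097 + 16.91·678 = 71666.74.
Deflator = Nominal/Real × 100 = 100209.72/71666.74 × 100 = 139.827.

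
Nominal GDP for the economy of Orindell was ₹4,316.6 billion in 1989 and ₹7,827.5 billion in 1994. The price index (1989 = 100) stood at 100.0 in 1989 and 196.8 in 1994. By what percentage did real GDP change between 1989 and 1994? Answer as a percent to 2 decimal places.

Real GDP 1989 = 4316.6 / 1.000 = 4316.60.
Real GDP 1994 = 7827.5 / 1.968 = 3977.39.
Real growth = 3977.39 / 4316.60 − 1 = -0.0786.

-7.86%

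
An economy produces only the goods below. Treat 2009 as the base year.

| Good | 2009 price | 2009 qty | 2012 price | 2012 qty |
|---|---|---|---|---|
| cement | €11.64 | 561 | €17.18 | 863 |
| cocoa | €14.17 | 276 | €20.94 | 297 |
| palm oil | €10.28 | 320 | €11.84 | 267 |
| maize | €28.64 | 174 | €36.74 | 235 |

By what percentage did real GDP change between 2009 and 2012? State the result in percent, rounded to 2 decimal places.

Real GDP 2009 = Nominal GDP 2009 = 11.64·561 + 14.17·276 + 10.28·320 + 28.64·174 = 18713.92.
Real GDP 2012 (at 2009 prices) = 11.64·863 + 14.17·297 + 10.28·267 + 28.64·235 = 23728.97.
Real growth = 23728.97/18713.92 − 1 = 0.2680.

26.80%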